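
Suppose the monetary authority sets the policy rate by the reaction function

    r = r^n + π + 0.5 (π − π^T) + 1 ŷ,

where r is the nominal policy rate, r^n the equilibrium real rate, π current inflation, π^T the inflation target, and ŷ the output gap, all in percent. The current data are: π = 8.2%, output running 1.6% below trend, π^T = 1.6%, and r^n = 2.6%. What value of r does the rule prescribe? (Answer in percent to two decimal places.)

12.50%

Output 1.6% below potential → ŷ = -1.6.
r = 2.6 + 8.2 + 0.5 × (8.2 − 1.6) + 1 × (-1.6)
   = 2.6 + 8.2 + 3.3 − 1.6 = 12.50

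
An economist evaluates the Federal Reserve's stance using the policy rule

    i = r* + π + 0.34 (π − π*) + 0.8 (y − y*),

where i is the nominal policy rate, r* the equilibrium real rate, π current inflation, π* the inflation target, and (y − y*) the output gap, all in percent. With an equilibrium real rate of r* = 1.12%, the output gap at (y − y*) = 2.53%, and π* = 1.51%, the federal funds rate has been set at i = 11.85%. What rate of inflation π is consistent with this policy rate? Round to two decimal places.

6.88%

Collecting π: i = r* + (1 + 0.34) π − 0.34 π* + 0.8 (y − y*)
1.34 π = 11.85 − 1.12 + 0.34 × 1.51 − 0.8 × 2.53 = 9.2194
π = 9.2194 / 1.34 = 6.88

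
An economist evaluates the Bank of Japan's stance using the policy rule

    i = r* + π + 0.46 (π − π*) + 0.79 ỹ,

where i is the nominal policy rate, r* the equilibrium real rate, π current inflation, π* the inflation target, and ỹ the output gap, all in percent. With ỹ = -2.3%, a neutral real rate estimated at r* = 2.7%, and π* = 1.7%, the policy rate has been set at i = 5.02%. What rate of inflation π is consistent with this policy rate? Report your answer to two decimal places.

3.37%

Collecting π: i = r* + (1 + 0.46) π − 0.46 π* + 0.79 ỹ
1.46 π = 5.02 − 2.7 + 0.46 × 1.7 − 0.79 × (-2.3) = 4.919
π = 4.919 / 1.46 = 3.37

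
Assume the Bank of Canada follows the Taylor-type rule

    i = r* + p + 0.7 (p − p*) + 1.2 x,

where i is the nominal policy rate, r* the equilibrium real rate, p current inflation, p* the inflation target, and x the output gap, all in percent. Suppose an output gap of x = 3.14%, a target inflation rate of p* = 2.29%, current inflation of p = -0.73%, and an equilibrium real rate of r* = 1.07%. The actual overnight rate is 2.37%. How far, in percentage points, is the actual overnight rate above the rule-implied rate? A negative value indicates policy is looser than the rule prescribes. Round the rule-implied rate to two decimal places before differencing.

i = 1.07 + (-0.73) + 0.7 × (-0.73 − 2.29) + 1.2 × 3.14
   = 1.07 − 0.73 − 2.114 + 3.768 = 1.99
Deviation = 2.37 − 1.99 = 0.38 pp.

0.38 pp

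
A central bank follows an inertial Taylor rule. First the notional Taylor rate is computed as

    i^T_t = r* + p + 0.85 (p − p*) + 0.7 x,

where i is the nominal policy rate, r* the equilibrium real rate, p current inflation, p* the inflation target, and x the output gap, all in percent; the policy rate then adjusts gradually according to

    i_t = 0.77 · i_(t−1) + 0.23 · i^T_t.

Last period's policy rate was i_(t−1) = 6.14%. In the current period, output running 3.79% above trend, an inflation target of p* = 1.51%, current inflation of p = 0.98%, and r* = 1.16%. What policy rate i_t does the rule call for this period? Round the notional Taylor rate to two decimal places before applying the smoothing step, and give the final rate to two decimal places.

Output 3.79% above potential → x = 3.79.
i^T_t = 1.16 + 0.98 + 0.85 × (0.98 − 1.51) + 0.7 × 3.79
   = 1.16 + 0.98 − 0.4505 + 2.653 = 4.34
i_t = 0.77 × 6.14 + 0.23 × 4.34 = 4.7278 + 0.9982 = 5.73

5.73%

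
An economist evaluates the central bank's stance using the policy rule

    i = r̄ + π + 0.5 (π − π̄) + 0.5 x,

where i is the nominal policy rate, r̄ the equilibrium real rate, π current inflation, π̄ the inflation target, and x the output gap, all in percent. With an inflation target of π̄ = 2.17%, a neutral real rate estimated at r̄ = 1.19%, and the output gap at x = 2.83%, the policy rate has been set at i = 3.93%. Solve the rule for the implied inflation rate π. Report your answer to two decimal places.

1.61%

Collecting π: i = r̄ + (1 + 0.5) π − 0.5 π̄ + 0.5 x
1.5 π = 3.93 − 1.19 + 0.5 × 2.17 − 0.5 × 2.83 = 2.41
π = 2.41 / 1.5 = 1.61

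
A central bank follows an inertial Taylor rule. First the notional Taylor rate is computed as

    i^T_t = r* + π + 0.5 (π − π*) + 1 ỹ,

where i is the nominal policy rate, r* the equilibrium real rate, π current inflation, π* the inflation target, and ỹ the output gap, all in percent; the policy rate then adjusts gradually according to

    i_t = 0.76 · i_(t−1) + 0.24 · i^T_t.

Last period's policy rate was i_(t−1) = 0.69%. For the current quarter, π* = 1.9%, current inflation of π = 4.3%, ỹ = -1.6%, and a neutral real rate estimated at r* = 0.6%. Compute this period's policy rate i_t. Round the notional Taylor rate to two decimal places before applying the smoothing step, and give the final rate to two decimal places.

1.60%

i^T_t = 0.6 + 4.3 + 0.5 × (4.3 − 1.9) + 1 × (-1.6)
   = 0.6 + 4.3 + 1.2 − 1.6 = 4.50
i_t = 0.76 × 0.69 + 0.24 × 4.50 = 0.5244 + 1.08 = 1.60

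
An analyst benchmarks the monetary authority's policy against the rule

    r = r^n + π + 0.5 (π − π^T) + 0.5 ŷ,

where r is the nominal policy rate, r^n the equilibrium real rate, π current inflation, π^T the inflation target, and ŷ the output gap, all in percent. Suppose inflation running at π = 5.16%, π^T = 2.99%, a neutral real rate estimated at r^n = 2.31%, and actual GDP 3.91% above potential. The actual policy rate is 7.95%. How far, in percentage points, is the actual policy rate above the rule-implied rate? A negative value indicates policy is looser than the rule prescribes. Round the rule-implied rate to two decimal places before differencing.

-2.56 pp

Output 3.91% above potential → ŷ = 3.91.
r = 2.31 + 5.16 + 0.5 × (5.16 − 2.99) + 0.5 × 3.91
   = 2.31 + 5.16 + 1.085 + 1.955 = 10.51
Deviation = 7.95 − 10.51 = -2.56 pp.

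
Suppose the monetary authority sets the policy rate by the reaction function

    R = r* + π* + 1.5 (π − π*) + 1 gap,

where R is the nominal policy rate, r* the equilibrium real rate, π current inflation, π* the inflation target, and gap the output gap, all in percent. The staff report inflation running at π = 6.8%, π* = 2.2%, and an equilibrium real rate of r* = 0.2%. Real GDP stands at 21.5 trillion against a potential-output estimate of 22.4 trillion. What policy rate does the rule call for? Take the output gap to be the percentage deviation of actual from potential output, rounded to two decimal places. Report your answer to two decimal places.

5.28%

Output gap = 100 × (21.5 − 22.4) / 22.4 = -4.02%.
R = 0.20 + 2.20 + 1.5 × (6.80 − 2.20) + 1 × (-4.02)
   = 0.20 + 2.2 + 6.9 − 4.02 = 5.28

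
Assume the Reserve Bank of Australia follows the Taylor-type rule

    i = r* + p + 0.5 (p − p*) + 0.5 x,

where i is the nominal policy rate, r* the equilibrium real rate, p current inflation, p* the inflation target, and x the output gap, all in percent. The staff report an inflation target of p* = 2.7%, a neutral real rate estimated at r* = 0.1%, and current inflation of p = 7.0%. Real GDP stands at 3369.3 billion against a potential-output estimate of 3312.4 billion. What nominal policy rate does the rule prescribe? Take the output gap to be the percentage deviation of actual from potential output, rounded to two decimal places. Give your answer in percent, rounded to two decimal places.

Output gap = 100 × (3369.3 − 3312.4) / 3312.4 = 1.72%.
i = 0.10 + 7.00 + 0.5 × (7.00 − 2.70) + 0.5 × 1.72
   = 0.10 + 7 + 2.15 + 0.86 = 10.11

10.11%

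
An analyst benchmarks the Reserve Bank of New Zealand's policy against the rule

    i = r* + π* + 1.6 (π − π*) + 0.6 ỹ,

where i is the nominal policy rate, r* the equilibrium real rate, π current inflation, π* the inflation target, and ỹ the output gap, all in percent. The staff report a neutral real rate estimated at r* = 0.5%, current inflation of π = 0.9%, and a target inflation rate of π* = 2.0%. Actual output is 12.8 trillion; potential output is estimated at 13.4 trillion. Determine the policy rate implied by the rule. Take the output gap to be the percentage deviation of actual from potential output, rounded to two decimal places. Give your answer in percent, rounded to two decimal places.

Output gap = 100 × (12.8 − 13.4) / 13.4 = -4.48%.
i = 0.50 + 2.00 + 1.6 × (0.90 − 2.00) + 0.6 × (-4.48)
   = 0.50 + 2 − 1.76 − 2.688 = -1.95

-1.95%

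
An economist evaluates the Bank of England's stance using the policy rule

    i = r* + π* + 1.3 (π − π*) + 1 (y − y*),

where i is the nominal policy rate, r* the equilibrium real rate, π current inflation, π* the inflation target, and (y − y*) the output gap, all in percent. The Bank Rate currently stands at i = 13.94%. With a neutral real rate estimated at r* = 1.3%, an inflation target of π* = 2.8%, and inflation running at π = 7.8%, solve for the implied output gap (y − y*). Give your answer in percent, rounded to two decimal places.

3.34%

1 (y − y*) = 13.94 − 1.3 − 2.8 − 1.3 × (7.8 − 2.8) = 3.34
(y − y*) = 3.34 / 1 = 3.34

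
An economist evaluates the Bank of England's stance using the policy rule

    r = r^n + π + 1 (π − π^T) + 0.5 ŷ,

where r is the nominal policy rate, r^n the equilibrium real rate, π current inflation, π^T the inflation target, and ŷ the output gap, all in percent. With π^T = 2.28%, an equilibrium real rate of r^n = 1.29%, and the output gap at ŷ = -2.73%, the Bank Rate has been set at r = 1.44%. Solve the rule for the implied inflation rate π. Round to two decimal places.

1.90%

Collecting π: r = r^n + (1 + 1) π − 1 π^T + 0.5 ŷ
2 π = 1.44 − 1.29 + 1 × 2.28 − 0.5 × (-2.73) = 3.795
π = 3.795 / 2 = 1.90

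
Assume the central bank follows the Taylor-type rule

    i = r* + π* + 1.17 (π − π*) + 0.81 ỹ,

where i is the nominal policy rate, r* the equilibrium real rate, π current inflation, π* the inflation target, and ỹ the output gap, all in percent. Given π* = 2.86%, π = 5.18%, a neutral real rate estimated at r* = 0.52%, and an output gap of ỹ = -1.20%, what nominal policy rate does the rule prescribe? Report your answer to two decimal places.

i = 0.52 + 2.86 + 1.17 × (5.18 − 2.86) + 0.81 × (-1.20)
   = 0.52 + 2.86 + 2.7144 − 0.972 = 5.12

5.12%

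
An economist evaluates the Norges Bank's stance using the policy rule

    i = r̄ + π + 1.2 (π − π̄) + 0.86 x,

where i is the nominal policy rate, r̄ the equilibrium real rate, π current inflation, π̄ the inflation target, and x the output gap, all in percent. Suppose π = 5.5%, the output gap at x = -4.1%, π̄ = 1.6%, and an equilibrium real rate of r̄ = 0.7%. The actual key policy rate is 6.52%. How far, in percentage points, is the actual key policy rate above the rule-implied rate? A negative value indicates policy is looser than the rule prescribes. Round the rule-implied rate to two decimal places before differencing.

i = 0.7 + 5.5 + 1.2 × (5.5 − 1.6) + 0.86 × (-4.1)
   = 0.7 + 5.5 + 4.68 − 3.526 = 7.35
Deviation = 6.52 − 7.35 = -0.83 pp.

-0.83 pp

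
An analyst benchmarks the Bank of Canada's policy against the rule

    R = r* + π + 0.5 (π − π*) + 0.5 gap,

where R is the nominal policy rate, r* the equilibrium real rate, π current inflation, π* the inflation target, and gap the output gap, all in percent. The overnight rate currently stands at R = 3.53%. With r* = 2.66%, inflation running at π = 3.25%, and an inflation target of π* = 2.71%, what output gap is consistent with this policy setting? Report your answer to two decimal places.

0.5 gap = 3.53 − 2.66 − 3.25 − 0.5 × (3.25 − 2.71) = -2.65
gap = -2.65 / 0.5 = -5.30

-5.30%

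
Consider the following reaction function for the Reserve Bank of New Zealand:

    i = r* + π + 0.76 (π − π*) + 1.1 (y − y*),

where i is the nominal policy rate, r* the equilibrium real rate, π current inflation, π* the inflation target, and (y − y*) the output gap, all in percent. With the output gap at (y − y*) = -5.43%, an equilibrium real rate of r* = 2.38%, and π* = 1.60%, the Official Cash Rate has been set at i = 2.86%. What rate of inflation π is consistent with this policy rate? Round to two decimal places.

4.36%

Collecting π: i = r* + (1 + 0.76) π − 0.76 π* + 1.1 (y − y*)
1.76 π = 2.86 − 2.38 + 0.76 × 1.60 − 1.1 × (-5.43) = 7.669
π = 7.669 / 1.76 = 4.36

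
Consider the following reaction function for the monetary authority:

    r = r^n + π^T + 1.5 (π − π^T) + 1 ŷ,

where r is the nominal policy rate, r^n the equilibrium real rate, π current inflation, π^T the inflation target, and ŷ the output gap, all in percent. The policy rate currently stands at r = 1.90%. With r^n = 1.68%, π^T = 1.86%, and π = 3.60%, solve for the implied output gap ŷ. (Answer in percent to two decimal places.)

-4.25%

1 ŷ = 1.90 − 1.68 − 1.86 − 1.5 × (3.60 − 1.86) = -4.25
ŷ = -4.25 / 1 = -4.25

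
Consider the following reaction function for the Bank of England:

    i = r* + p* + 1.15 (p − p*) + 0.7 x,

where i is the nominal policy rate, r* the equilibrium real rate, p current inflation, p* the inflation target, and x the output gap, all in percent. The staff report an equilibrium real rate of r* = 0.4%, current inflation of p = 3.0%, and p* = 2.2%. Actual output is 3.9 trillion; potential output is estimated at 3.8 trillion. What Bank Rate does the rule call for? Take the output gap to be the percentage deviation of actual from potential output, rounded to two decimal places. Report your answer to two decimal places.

Output gap = 100 × (3.9 − 3.8) / 3.8 = 2.63%.
i = 0.40 + 2.20 + 1.15 × (3.00 − 2.20) + 0.7 × 2.63
   = 0.40 + 2.2 + 0.92 + 1.841 = 5.36

5.36%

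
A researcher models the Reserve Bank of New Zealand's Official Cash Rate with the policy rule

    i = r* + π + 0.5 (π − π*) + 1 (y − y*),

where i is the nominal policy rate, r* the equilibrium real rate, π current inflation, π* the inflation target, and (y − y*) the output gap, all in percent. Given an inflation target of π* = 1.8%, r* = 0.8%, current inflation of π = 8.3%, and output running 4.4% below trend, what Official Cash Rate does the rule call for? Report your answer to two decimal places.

Output 4.4% below potential → (y − y*) = -4.4.
i = 0.8 + 8.3 + 0.5 × (8.3 − 1.8) + 1 × (-4.4)
   = 0.8 + 8.3 + 3.25 − 4.4 = 7.95

7.95%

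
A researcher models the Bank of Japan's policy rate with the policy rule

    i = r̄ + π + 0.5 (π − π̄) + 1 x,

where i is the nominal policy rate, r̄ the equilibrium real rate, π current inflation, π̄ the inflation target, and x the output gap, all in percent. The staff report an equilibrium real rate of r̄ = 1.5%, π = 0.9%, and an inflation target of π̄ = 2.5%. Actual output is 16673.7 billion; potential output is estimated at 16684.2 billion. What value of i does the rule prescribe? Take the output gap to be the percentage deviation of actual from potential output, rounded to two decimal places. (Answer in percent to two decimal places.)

1.54%

Output gap = 100 × (16673.7 − 16684.2) / 16684.2 = -0.06%.
i = 1.50 + 0.90 + 0.5 × (0.90 − 2.50) + 1 × (-0.06)
   = 1.50 + 0.9 − 0.8 − 0.06 = 1.54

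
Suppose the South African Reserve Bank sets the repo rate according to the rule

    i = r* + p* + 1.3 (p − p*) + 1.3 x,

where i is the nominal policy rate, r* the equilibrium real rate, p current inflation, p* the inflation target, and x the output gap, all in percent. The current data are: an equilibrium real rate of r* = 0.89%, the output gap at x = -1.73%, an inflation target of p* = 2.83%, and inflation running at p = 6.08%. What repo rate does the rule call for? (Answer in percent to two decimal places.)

5.70%

i = 0.89 + 2.83 + 1.3 × (6.08 − 2.83) + 1.3 × (-1.73)
   = 0.89 + 2.83 + 4.225 − 2.249 = 5.70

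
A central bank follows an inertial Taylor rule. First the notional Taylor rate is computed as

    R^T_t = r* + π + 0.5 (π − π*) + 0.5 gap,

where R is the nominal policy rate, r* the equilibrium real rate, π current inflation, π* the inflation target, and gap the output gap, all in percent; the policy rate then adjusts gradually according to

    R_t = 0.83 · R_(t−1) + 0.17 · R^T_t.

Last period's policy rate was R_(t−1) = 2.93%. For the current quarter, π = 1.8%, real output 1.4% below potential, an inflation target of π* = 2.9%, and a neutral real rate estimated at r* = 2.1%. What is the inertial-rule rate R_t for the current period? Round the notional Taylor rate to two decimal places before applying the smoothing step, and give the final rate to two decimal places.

2.88%

Output 1.4% below potential → gap = -1.4.
R^T_t = 2.1 + 1.8 + 0.5 × (1.8 − 2.9) + 0.5 × (-1.4)
   = 2.1 + 1.8 − 0.55 − 0.7 = 2.65
R_t = 0.83 × 2.93 + 0.17 × 2.65 = 2.4319 + 0.4505 = 2.88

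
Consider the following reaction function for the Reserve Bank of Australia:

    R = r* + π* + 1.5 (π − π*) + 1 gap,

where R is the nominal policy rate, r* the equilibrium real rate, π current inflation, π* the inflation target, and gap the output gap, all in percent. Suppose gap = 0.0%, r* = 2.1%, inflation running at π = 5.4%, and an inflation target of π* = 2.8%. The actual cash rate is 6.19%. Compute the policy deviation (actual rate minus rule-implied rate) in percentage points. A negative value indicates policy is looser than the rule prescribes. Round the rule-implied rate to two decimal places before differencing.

-2.61 pp

R = 2.1 + 2.8 + 1.5 × (5.4 − 2.8) + 1 × 0.0
   = 2.1 + 2.8 + 3.9 + 0 = 8.80
Deviation = 6.19 − 8.80 = -2.61 pp.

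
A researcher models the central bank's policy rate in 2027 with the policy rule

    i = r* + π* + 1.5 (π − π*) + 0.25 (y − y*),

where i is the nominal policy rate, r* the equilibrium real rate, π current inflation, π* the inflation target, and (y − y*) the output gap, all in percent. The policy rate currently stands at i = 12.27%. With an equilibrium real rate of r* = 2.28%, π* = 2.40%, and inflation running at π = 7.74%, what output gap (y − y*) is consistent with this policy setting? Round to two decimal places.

-1.68%

0.25 (y − y*) = 12.27 − 2.28 − 2.40 − 1.5 × (7.74 − 2.40) = -0.42
(y − y*) = -0.42 / 0.25 = -1.68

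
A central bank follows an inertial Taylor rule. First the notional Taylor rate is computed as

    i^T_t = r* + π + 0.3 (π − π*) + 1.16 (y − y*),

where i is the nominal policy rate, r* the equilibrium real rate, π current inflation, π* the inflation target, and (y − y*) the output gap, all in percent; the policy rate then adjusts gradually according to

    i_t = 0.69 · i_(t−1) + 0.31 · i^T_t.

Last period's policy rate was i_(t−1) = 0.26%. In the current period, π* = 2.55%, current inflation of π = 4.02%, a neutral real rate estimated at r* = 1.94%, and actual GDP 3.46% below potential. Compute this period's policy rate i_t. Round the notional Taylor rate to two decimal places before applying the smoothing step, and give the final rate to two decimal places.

0.92%

Output 3.46% below potential → (y − y*) = -3.46.
i^T_t = 1.94 + 4.02 + 0.3 × (4.02 − 2.55) + 1.16 × (-3.46)
   = 1.94 + 4.02 + 0.441 − 4.0136 = 2.39
i_t = 0.69 × 0.26 + 0.31 × 2.39 = 0.1794 + 0.7409 = 0.92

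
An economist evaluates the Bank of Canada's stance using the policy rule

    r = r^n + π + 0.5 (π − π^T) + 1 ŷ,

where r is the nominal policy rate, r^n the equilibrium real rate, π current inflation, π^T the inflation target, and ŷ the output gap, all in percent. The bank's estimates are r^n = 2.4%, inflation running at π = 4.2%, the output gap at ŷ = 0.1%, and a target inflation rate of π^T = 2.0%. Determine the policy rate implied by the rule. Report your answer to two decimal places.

7.80%

r = 2.4 + 4.2 + 0.5 × (4.2 − 2.0) + 1 × 0.1
   = 2.4 + 4.2 + 1.1 + 0.1 = 7.80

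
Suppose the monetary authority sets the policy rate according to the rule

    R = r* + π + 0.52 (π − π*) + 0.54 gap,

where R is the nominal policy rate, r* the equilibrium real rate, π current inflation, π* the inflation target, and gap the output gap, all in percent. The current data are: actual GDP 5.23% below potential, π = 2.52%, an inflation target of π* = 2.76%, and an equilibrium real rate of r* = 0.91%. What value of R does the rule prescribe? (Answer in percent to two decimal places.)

Output 5.23% below potential → gap = -5.23.
R = 0.91 + 2.52 + 0.52 × (2.52 − 2.76) + 0.54 × (-5.23)
   = 0.91 + 2.52 − 0.1248 − 2.8242 = 0.48

0.48%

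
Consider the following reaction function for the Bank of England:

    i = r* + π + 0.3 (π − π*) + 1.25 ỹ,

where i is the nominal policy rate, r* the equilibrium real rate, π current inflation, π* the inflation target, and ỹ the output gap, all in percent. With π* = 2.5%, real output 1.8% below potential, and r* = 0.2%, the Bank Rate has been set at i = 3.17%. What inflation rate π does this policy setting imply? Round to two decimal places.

4.59%

Output 1.8% below potential → ỹ = -1.8.
Collecting π: i = r* + (1 + 0.3) π − 0.3 π* + 1.25 ỹ
1.3 π = 3.17 − 0.2 + 0.3 × 2.5 − 1.25 × (-1.8) = 5.97
π = 5.97 / 1.3 = 4.59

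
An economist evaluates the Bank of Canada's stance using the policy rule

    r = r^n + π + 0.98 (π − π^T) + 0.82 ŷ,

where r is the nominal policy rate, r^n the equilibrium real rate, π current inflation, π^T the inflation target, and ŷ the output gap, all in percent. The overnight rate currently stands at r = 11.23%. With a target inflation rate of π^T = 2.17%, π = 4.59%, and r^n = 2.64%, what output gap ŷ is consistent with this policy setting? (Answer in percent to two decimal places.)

1.99%

0.82 ŷ = 11.23 − 2.64 − 4.59 − 0.98 × (4.59 − 2.17) = 1.6284
ŷ = 1.6284 / 0.82 = 1.99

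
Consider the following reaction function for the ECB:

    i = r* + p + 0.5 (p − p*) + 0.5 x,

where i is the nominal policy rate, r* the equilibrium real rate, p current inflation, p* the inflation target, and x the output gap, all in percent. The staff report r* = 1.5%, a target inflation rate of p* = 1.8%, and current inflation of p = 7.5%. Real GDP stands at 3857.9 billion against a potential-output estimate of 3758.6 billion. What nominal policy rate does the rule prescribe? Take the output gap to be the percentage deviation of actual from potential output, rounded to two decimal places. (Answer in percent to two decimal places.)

13.17%

Output gap = 100 × (3857.9 − 3758.6) / 3758.6 = 2.64%.
i = 1.50 + 7.50 + 0.5 × (7.50 − 1.80) + 0.5 × 2.64
   = 1.50 + 7.5 + 2.85 + 1.32 = 13.17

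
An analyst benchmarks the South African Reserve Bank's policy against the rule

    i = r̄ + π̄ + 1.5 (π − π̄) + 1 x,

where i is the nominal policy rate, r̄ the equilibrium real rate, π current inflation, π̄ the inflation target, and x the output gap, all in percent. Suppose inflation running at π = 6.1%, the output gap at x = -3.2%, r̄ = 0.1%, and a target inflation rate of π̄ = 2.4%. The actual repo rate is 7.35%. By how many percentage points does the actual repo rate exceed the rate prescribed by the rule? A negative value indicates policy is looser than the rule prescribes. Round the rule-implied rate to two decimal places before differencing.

i = 0.1 + 2.4 + 1.5 × (6.1 − 2.4) + 1 × (-3.2)
   = 0.1 + 2.4 + 5.55 − 3.2 = 4.85
Deviation = 7.35 − 4.85 = 2.50 pp.

2.50 pp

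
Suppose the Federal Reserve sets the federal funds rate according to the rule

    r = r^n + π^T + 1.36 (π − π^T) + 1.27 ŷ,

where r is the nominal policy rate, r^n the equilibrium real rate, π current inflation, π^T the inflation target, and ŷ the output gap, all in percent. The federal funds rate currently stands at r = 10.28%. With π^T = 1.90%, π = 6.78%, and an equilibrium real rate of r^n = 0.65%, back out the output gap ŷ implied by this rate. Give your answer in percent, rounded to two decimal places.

0.86%

1.27 ŷ = 10.28 − 0.65 − 1.90 − 1.36 × (6.78 − 1.90) = 1.0932
ŷ = 1.0932 / 1.27 = 0.86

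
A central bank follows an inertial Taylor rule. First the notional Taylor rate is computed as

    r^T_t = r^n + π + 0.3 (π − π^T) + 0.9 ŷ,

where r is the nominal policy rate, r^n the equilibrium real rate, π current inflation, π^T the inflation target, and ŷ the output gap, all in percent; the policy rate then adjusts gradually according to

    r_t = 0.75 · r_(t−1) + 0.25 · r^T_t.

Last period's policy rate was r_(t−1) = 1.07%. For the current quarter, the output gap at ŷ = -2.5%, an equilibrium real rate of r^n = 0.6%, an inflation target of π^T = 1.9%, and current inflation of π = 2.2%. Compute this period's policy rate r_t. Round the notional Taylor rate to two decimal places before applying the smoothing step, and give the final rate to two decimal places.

r^T_t = 0.6 + 2.2 + 0.3 × (2.2 − 1.9) + 0.9 × (-2.5)
   = 0.6 + 2.2 + 0.09 − 2.25 = 0.64
r_t = 0.75 × 1.07 + 0.25 × 0.64 = 0.8025 + 0.16 = 0.96

0.96%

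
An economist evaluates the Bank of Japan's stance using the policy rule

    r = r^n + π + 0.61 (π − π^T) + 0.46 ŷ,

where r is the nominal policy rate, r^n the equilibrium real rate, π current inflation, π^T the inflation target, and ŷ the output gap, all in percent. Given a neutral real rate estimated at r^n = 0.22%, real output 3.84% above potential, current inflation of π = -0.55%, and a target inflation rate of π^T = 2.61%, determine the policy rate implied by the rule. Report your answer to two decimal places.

Output 3.84% above potential → ŷ = 3.84.
r = 0.22 + (-0.55) + 0.61 × (-0.55 − 2.61) + 0.46 × 3.84
   = 0.22 − 0.55 − 1.9276 + 1.7664 = -0.49

-0.49%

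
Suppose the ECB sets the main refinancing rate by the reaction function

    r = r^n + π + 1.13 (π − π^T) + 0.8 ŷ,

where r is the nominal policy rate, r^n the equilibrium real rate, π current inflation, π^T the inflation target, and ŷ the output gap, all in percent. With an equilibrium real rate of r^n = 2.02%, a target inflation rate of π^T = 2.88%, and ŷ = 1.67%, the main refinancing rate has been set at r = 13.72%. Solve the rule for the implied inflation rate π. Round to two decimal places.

Collecting π: r = r^n + (1 + 1.13) π − 1.13 π^T + 0.8 ŷ
2.13 π = 13.72 − 2.02 + 1.13 × 2.88 − 0.8 × 1.67 = 13.6184
π = 13.6184 / 2.13 = 6.39

6.39%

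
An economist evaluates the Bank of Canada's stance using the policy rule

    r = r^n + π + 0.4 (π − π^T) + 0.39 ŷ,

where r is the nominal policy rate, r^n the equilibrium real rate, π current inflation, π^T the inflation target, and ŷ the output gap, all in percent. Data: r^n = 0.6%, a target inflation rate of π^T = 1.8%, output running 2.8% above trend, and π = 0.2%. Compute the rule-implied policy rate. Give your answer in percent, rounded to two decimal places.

Output 2.8% above potential → ŷ = 2.8.
r = 0.6 + 0.2 + 0.4 × (0.2 − 1.8) + 0.39 × 2.8
   = 0.6 + 0.2 − 0.64 + 1.092 = 1.25

1.25%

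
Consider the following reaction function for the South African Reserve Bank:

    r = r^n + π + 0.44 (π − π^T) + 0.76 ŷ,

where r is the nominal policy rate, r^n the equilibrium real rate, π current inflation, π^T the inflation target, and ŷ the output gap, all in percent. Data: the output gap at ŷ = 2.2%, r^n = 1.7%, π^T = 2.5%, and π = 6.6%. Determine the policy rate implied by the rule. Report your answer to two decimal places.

11.78%

r = 1.7 + 6.6 + 0.44 × (6.6 − 2.5) + 0.76 × 2.2
   = 1.7 + 6.6 + 1.804 + 1.672 = 11.78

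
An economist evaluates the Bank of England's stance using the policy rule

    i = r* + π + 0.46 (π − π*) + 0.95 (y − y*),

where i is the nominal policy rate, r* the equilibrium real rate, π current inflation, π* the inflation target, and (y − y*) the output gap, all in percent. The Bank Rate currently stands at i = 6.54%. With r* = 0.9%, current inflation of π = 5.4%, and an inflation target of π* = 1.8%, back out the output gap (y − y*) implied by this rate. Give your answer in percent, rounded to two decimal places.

-1.49%

0.95 (y − y*) = 6.54 − 0.9 − 5.4 − 0.46 × (5.4 − 1.8) = -1.416
(y − y*) = -1.416 / 0.95 = -1.49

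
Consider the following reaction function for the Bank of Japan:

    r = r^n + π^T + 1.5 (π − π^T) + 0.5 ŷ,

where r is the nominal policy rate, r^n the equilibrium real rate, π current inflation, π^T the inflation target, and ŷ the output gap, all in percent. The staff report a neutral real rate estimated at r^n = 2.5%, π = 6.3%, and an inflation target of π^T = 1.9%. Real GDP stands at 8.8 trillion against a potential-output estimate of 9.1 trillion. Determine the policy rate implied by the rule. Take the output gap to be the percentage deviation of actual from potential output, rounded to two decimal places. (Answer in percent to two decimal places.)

9.35%

Output gap = 100 × (8.8 − 9.1) / 9.1 = -3.30%.
r = 2.50 + 1.90 + 1.5 × (6.30 − 1.90) + 0.5 × (-3.30)
   = 2.50 + 1.9 + 6.6 − 1.65 = 9.35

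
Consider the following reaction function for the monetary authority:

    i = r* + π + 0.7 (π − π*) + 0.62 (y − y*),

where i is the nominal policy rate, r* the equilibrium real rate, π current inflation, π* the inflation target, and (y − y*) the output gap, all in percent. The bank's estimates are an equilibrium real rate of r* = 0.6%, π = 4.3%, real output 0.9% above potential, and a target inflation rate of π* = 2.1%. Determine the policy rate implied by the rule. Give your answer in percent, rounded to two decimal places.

Output 0.9% above potential → (y − y*) = 0.9.
i = 0.6 + 4.3 + 0.7 × (4.3 − 2.1) + 0.62 × 0.9
   = 0.6 + 4.3 + 1.54 + 0.558 = 7.00

7.00%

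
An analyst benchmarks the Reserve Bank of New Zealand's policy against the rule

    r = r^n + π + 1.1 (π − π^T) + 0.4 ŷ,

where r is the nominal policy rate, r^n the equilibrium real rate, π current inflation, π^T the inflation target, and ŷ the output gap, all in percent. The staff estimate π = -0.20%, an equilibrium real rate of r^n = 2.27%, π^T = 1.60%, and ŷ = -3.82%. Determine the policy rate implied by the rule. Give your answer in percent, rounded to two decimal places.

-1.44%

r = 2.27 + (-0.20) + 1.1 × (-0.20 − 1.60) + 0.4 × (-3.82)
   = 2.27 − 0.2 − 1.98 − 1.528 = -1.44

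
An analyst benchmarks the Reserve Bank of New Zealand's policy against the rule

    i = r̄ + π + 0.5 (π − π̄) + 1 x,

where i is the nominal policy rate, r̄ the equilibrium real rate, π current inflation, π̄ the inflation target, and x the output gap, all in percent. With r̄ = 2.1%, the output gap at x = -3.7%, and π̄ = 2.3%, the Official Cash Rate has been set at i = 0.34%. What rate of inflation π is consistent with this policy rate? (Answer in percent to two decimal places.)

2.06%

Collecting π: i = r̄ + (1 + 0.5) π − 0.5 π̄ + 1 x
1.5 π = 0.34 − 2.1 + 0.5 × 2.3 − 1 × (-3.7) = 3.09
π = 3.09 / 1.5 = 2.06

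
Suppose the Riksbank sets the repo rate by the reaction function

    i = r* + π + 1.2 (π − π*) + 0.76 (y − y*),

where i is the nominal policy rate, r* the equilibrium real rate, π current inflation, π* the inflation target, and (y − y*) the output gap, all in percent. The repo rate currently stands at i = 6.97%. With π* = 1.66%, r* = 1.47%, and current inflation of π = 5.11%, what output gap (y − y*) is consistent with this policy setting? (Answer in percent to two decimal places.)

0.76 (y − y*) = 6.97 − 1.47 − 5.11 − 1.2 × (5.11 − 1.66) = -3.75
(y − y*) = -3.75 / 0.76 = -4.93

-4.93%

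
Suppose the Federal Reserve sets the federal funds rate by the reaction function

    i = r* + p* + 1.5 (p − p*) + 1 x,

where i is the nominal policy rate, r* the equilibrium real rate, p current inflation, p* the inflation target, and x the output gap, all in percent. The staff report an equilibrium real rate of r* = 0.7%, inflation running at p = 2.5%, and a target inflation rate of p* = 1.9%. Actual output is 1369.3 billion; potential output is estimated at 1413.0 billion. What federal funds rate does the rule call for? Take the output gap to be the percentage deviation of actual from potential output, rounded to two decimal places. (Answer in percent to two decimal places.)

Output gap = 100 × (1369.3 − 1413.0) / 1413.0 = -3.09%.
i = 0.70 + 1.90 + 1.5 × (2.50 − 1.90) + 1 × (-3.09)
   = 0.70 + 1.9 + 0.9 − 3.09 = 0.41

0.41%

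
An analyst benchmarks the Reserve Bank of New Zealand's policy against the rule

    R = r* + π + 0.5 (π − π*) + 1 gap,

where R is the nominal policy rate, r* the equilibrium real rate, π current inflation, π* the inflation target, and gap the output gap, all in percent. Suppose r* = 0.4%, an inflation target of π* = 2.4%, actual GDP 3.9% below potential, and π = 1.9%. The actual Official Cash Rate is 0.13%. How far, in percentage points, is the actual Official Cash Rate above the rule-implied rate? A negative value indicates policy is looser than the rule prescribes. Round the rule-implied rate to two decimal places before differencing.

1.98 pp

Output 3.9% below potential → gap = -3.9.
R = 0.4 + 1.9 + 0.5 × (1.9 − 2.4) + 1 × (-3.9)
   = 0.4 + 1.9 − 0.25 − 3.9 = -1.85
Deviation = 0.13 − (-1.85) = 1.98 pp.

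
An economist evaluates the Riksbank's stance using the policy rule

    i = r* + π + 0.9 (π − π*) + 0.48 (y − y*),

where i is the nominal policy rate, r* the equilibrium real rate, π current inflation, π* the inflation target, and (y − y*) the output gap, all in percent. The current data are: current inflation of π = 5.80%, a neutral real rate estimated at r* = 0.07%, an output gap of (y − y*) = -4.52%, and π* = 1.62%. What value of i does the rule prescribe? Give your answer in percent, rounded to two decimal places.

i = 0.07 + 5.80 + 0.9 × (5.80 − 1.62) + 0.48 × (-4.52)
   = 0.07 + 5.8 + 3.762 − 2.1696 = 7.46

7.46%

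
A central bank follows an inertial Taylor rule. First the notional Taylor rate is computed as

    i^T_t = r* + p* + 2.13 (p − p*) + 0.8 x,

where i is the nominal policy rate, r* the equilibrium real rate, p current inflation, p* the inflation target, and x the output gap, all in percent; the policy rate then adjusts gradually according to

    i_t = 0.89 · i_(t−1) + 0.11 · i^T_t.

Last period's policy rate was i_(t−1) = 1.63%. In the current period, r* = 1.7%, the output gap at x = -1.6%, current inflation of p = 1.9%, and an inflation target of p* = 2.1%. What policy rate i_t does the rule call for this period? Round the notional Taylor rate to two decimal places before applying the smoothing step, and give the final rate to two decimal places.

i^T_t = 1.7 + 2.1 + 2.13 × (1.9 − 2.1) + 0.8 × (-1.6)
   = 1.7 + 2.1 − 0.426 − 1.28 = 2.09
i_t = 0.89 × 1.63 + 0.11 × 2.09 = 1.4507 + 0.2299 = 1.68

1.68%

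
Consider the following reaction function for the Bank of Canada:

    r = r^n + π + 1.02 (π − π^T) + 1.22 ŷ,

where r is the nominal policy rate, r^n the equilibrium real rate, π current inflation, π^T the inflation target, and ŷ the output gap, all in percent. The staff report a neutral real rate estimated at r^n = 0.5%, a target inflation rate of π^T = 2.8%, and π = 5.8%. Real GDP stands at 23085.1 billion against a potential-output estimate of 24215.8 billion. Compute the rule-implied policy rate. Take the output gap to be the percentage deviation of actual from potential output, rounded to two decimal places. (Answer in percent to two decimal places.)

3.66%

Output gap = 100 × (23085.1 − 24215.8) / 24215.8 = -4.67%.
r = 0.50 + 5.80 + 1.02 × (5.80 − 2.80) + 1.22 × (-4.67)
   = 0.50 + 5.8 + 3.06 − 5.6974 = 3.66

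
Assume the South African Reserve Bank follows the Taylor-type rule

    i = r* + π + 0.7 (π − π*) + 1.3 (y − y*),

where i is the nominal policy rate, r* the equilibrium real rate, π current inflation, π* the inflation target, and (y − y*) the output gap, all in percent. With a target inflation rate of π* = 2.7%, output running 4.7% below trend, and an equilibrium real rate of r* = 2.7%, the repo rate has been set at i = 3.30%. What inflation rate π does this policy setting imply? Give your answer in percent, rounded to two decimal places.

5.06%

Output 4.7% below potential → (y − y*) = -4.7.
Collecting π: i = r* + (1 + 0.7) π − 0.7 π* + 1.3 (y − y*)
1.7 π = 3.30 − 2.7 + 0.7 × 2.7 − 1.3 × (-4.7) = 8.6
π = 8.6 / 1.7 = 5.06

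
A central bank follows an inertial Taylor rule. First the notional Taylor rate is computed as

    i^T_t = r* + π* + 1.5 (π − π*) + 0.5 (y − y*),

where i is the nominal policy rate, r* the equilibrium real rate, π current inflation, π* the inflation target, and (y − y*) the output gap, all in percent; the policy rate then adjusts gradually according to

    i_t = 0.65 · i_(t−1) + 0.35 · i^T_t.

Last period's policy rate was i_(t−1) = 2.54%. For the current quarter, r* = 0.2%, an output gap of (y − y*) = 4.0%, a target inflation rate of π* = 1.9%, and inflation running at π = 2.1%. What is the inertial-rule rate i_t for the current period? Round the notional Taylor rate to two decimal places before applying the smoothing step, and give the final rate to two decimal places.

3.19%

i^T_t = 0.2 + 1.9 + 1.5 × (2.1 − 1.9) + 0.5 × 4.0
   = 0.2 + 1.9 + 0.3 + 2 = 4.40
i_t = 0.65 × 2.54 + 0.35 × 4.40 = 1.651 + 1.54 = 3.19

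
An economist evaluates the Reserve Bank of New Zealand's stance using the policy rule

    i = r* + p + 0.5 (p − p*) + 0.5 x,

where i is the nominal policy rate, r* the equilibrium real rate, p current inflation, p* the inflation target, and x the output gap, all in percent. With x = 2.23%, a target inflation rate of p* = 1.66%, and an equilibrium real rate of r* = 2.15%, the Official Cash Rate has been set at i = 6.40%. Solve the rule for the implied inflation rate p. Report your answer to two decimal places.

2.64%

Collecting p: i = r* + (1 + 0.5) p − 0.5 p* + 0.5 x
1.5 p = 6.40 − 2.15 + 0.5 × 1.66 − 0.5 × 2.23 = 3.965
p = 3.965 / 1.5 = 2.64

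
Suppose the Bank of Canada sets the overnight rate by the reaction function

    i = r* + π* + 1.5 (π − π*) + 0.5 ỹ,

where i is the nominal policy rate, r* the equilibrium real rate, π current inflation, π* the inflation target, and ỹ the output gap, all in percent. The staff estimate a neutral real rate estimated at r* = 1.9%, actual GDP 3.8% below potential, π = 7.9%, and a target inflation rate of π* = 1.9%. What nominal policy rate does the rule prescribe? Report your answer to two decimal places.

Output 3.8% below potential → ỹ = -3.8.
i = 1.9 + 1.9 + 1.5 × (7.9 − 1.9) + 0.5 × (-3.8)
   = 1.9 + 1.9 + 9 − 1.9 = 10.90

10.90%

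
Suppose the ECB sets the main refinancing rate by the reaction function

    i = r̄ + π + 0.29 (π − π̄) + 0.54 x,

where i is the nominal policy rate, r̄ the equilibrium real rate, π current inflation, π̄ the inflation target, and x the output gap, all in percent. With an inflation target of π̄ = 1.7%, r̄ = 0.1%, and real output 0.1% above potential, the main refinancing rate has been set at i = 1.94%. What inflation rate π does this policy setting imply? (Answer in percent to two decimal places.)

Output 0.1% above potential → x = 0.1.
Collecting π: i = r̄ + (1 + 0.29) π − 0.29 π̄ + 0.54 x
1.29 π = 1.94 − 0.1 + 0.29 × 1.7 − 0.54 × 0.1 = 2.279
π = 2.279 / 1.29 = 1.77

1.77%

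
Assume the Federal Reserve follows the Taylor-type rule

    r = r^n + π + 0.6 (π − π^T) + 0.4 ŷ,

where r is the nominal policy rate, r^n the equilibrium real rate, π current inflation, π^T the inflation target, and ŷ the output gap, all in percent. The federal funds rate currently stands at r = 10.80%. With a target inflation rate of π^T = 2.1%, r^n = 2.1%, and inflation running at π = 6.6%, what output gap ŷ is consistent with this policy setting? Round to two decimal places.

0.4 ŷ = 10.80 − 2.1 − 6.6 − 0.6 × (6.6 − 2.1) = -0.6
ŷ = -0.6 / 0.4 = -1.50

-1.50%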